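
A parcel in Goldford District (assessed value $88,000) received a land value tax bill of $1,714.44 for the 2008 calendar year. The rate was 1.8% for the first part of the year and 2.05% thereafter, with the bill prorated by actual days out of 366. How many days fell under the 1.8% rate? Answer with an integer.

Let d = days at the first rate; then 366 − d days at the second rate.
$88,000 × [1.8%·d + 2.05%·(366−d)] / 366 = $1,714.44
Solving gives d = 149, so the new rate took effect on May 29, 2008.

149 days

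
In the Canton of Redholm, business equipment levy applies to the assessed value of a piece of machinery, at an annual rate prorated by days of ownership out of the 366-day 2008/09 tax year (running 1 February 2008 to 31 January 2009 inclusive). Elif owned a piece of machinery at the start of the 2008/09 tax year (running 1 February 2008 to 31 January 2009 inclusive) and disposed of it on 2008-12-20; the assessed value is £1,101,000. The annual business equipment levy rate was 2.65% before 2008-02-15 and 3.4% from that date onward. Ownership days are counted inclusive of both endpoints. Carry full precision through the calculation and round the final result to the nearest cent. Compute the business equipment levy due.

2008-02-01 to 2008-02-14: 14 days at 2.65% → £1,101,000 × 2.65% × 14/366 = £1,116.0410
2008-02-15 to 2008-12-20: 310 days at 3.4% → £1,101,000 × 3.4% × 310/366 = £31,706.3934
Total = £32,822.4344

£32,822.43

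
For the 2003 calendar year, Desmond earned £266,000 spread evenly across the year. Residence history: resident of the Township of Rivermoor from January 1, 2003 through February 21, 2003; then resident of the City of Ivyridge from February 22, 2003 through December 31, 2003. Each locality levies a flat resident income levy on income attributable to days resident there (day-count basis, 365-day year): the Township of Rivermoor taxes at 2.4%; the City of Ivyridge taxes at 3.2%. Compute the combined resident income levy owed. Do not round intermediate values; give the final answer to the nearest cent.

£8,208.83

The Township of Rivermoor, January 1 – February 21, 2003: 52 days → £266,000 × 2.4% × 52/365 = £909.5014
The City of Ivyridge, February 22 – December 31, 2003: 313 days → £266,000 × 3.2% × 313/365 = £7,299.3315
Total = £8,208.8329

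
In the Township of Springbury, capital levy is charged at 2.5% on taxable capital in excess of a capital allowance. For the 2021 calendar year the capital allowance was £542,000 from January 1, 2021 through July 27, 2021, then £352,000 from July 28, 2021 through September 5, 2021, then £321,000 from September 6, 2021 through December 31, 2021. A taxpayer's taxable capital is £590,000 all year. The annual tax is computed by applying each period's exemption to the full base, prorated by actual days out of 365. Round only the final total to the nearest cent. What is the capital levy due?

£3,491.58

January 1 – July 27, 2021: 208 days, exemption £542,000 → (£590,000 − £542,000) × 2.5% × 208/365 = £683.8356
July 28 – September 5, 2021: 40 days, exemption £352,000 → (£590,000 − £352,000) × 2.5% × 40/365 = £652.0548
September 6 – December 31, 2021: 117 days, exemption £321,000 → (£590,000 − £321,000) × 2.5% × 117/365 = £2,155.6849
Total = £3,491.5753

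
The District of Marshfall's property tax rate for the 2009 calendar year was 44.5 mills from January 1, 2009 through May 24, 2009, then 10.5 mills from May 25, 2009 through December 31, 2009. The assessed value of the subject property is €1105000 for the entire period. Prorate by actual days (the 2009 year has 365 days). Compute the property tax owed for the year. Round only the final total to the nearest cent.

€26424.64

January 1 – May 24, 2009: 144 days at 44.5 mills → €1105000 × 4.45% × 144/365 = €19399.5616
May 25 – December 31, 2009: 221 days at 10.5 mills → €1105000 × 1.05% × 221/365 = €7025.0753
Total = €26424.6370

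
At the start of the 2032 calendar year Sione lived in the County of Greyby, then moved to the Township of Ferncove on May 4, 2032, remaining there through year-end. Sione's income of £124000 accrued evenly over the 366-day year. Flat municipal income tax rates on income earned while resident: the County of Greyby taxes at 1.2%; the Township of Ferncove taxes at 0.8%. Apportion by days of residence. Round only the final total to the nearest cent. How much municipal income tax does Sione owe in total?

£1160.04

The County of Greyby, January 1 – May 3, 2032: 124 days → £124000 × 1.2% × 124/366 = £504.1311
The Township of Ferncove, May 4 – December 31, 2032: 242 days → £124000 × 0.8% × 242/366 = £655.9126
Total = £1160.0437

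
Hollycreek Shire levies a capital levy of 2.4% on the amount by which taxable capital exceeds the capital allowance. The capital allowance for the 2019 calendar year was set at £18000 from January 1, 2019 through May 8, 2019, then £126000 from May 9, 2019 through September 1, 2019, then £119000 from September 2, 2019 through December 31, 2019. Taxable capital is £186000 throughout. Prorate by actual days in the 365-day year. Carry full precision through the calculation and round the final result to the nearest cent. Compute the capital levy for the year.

£2404.67

January 1 – May 8, 2019: 128 days, exemption £18000 → (£186000 − £18000) × 2.4% × 128/365 = £1413.9616
May 9 – September 1, 2019: 116 days, exemption £126000 → (£186000 − £126000) × 2.4% × 116/365 = £457.6438
September 2 – December 31, 2019: 121 days, exemption £119000 → (£186000 − £119000) × 2.4% × 121/365 = £533.0630
Total = £2404.6685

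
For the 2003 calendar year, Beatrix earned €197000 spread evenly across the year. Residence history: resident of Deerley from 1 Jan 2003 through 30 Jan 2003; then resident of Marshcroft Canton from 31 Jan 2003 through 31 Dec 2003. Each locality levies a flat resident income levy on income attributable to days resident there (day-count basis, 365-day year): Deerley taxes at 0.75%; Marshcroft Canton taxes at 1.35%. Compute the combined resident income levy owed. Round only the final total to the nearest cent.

€2562.35

Deerley, 1 Jan – 30 Jan 2003: 30 days → €197000 × 0.75% × 30/365 = €121.4384
Marshcroft Canton, 31 Jan – 31 Dec 2003: 335 days → €197000 × 1.35% × 335/365 = €2440.9110
Total = €2562.3493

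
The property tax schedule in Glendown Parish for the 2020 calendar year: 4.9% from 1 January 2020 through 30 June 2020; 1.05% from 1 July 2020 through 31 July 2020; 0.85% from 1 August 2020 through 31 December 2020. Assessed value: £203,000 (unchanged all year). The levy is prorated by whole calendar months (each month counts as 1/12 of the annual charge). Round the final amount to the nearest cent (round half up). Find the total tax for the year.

£5,870.08

1 January – 30 June 2020: 6 months at 4.9% → £203,000 × 4.9% × 6/12 = £4,973.5000
1 July – 31 July 2020: 1 month at 1.05% → £203,000 × 1.05% × 1/12 = £177.6250
1 August – 31 December 2020: 5 months at 0.85% → £203,000 × 0.85% × 5/12 = £718.9583
Total = £5,870.0833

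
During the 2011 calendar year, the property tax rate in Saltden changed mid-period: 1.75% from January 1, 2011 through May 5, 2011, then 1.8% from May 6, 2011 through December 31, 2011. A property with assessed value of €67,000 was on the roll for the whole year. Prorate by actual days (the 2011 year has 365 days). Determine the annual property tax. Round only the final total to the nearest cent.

€1,194.53

January 1 – May 5, 2011: 125 days at 1.75% → €67,000 × 1.75% × 125/365 = €401.5411
May 6 – December 31, 2011: 240 days at 1.8% → €67,000 × 1.8% × 240/365 = €792.9863
Total = €1,194.5274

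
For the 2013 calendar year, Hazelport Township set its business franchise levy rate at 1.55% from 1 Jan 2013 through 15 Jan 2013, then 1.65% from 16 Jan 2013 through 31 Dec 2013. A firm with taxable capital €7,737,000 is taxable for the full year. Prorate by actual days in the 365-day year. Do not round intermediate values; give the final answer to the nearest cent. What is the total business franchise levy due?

1 Jan – 15 Jan 2013: 15 days at 1.55% → €7,737,000 × 1.55% × 15/365 = €4,928.3630
16 Jan – 31 Dec 2013: 350 days at 1.65% → €7,737,000 × 1.65% × 350/365 = €122,414.1781
Total = €127,342.5411

€127,342.54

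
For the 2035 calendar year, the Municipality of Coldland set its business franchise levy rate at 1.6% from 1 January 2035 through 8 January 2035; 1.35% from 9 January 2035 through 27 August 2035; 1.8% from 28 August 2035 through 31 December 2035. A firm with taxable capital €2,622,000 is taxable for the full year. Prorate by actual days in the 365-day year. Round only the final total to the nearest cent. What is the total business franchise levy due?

1 January – 8 January 2035: 8 days at 1.6% → €2,622,000 × 1.6% × 8/365 = €919.4959
9 January – 27 August 2035: 231 days at 1.35% → €2,622,000 × 1.35% × 231/365 = €22,401.9370
28 August – 31 December 2035: 126 days at 1.8% → €2,622,000 × 1.8% × 126/365 = €16,292.3178
Total = €39,613.7507

€39,613.75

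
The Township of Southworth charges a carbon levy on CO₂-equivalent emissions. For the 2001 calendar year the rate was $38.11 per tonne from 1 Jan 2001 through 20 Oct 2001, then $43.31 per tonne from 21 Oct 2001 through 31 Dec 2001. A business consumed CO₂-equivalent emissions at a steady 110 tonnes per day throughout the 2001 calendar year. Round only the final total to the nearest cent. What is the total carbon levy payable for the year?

1 Jan – 20 Oct 2001: 293 days × 110 tonnes/day = 32,230 tonnes at $38.11/tonne → $1,228,285.30
21 Oct – 31 Dec 2001: 72 days × 110 tonnes/day = 7,920 tonnes at $43.31/tonne → $343,015.20

$1,571,300.50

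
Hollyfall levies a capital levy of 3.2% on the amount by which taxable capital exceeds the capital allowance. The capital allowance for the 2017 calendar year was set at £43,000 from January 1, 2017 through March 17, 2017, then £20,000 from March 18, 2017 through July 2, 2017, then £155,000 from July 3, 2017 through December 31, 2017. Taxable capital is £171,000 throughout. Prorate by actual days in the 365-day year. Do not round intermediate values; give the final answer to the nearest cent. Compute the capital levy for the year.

January 1 – March 17, 2017: 76 days, exemption £43,000 → (£171,000 − £43,000) × 3.2% × 76/365 = £852.8658
March 18 – July 2, 2017: 107 days, exemption £20,000 → (£171,000 − £20,000) × 3.2% × 107/365 = £1,416.5041
July 3 – December 31, 2017: 182 days, exemption £155,000 → (£171,000 − £155,000) × 3.2% × 182/365 = £255.2986
Total = £2,524.6685

£2,524.67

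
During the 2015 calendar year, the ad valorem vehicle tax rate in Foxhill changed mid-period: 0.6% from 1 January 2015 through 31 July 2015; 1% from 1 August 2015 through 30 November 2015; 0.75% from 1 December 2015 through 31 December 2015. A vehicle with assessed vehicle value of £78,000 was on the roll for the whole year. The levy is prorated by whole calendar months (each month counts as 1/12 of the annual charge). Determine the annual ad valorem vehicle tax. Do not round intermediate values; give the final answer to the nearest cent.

1 January – 31 July 2015: 7 months at 0.6% → £78,000 × 0.6% × 7/12 = £273.0000
1 August – 30 November 2015: 4 months at 1% → £78,000 × 1% × 4/12 = £260.0000
1 December – 31 December 2015: 1 month at 0.75% → £78,000 × 0.75% × 1/12 = £48.7500
Total = £581.7500

£581.75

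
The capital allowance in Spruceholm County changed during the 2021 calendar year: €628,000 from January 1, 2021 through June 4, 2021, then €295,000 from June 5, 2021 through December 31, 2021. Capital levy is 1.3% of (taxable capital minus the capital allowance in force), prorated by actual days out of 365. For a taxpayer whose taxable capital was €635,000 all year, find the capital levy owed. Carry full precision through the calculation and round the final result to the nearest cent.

January 1 – June 4, 2021: 155 days, exemption €628,000 → (€635,000 − €628,000) × 1.3% × 155/365 = €38.6438
June 5 – December 31, 2021: 210 days, exemption €295,000 → (€635,000 − €295,000) × 1.3% × 210/365 = €2,543.0137
Total = €2,581.6575

€2,581.66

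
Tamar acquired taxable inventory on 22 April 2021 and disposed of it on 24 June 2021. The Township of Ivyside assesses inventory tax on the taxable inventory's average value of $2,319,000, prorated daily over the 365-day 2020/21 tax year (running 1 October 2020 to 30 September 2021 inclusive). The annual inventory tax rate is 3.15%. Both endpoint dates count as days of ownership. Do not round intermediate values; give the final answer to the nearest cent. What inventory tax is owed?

Days held (22 April – 24 June 2021): 64 out of 365
Tax = $2,319,000 × 3.15% × 64/365 = $12,808.5041

$12,808.50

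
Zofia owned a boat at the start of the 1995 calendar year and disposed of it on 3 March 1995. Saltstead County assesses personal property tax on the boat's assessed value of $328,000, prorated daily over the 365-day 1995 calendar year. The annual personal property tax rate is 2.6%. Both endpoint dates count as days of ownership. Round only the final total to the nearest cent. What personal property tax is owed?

Days held (1 January – 3 March 1995): 62 out of 365
Tax = $328,000 × 2.6% × 62/365 = $1,448.5918

$1,448.59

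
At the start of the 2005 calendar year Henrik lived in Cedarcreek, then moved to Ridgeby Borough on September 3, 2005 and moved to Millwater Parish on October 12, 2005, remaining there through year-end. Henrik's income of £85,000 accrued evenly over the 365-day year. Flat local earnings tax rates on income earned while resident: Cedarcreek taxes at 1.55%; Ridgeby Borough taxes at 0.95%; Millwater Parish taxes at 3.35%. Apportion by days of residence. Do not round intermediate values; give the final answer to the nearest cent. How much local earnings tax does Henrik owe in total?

£1,602.54

Cedarcreek, January 1 – September 2, 2005: 245 days → £85,000 × 1.55% × 245/365 = £884.3493
Ridgeby Borough, September 3 – October 11, 2005: 39 days → £85,000 × 0.95% × 39/365 = £86.2808
Millwater Parish, October 12 – December 31, 2005: 81 days → £85,000 × 3.35% × 81/365 = £631.9110
Total = £1,602.5411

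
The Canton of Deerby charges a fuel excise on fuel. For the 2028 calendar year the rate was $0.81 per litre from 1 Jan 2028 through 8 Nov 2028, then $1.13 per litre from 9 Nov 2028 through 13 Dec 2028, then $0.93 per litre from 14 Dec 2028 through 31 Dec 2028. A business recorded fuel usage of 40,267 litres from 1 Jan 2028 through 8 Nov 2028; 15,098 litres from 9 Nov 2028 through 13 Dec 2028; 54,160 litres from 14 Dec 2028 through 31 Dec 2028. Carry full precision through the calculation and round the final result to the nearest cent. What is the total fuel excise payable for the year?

1 Jan – 8 Nov 2028: 40,267 litres at $0.81/litre → $32,616.27
9 Nov – 13 Dec 2028: 15,098 litres at $1.13/litre → $17,060.74
14 Dec – 31 Dec 2028: 54,160 litres at $0.93/litre → $50,368.80

$100,045.81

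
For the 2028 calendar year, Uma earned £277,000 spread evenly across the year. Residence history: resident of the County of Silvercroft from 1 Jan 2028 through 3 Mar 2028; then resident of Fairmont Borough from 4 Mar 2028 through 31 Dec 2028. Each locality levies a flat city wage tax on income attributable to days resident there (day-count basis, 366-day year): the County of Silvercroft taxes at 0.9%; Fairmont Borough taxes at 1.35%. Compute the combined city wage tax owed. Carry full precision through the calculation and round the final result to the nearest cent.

The County of Silvercroft, 1 Jan – 3 Mar 2028: 63 days → £277,000 × 0.9% × 63/366 = £429.1230
Fairmont Borough, 4 Mar – 31 Dec 2028: 303 days → £277,000 × 1.35% × 303/366 = £3,095.8156
Total = £3,524.9385

£3,524.94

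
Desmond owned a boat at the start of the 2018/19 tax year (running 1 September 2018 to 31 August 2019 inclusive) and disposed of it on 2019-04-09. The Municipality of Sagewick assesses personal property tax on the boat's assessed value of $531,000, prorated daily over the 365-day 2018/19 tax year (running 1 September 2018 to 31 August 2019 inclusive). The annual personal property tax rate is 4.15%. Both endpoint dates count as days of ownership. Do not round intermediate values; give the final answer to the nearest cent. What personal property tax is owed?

$13,342.65

Days held (2018-09-01 to 2019-04-09): 221 out of 365
Tax = $531,000 × 4.15% × 221/365 = $13,342.6479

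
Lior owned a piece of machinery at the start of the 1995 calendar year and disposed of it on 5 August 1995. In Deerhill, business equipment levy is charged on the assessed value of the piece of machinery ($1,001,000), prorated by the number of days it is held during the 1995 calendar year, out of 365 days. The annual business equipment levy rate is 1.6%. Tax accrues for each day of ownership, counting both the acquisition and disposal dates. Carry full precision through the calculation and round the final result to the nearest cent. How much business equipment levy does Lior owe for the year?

Days held (1 January – 5 August 1995): 217 out of 365
Tax = $1,001,000 × 1.6% × 217/365 = $9,521.8411

$9,521.84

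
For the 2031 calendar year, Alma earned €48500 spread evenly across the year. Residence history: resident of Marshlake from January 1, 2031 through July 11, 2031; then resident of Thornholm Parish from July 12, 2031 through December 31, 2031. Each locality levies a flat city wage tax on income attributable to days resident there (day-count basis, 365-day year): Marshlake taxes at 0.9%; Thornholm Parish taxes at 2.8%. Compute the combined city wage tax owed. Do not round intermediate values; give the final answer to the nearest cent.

€873.27

Marshlake, January 1 – July 11, 2031: 192 days → €48500 × 0.9% × 192/365 = €229.6110
Thornholm Parish, July 12 – December 31, 2031: 173 days → €48500 × 2.8% × 173/365 = €643.6548
Total = €873.2658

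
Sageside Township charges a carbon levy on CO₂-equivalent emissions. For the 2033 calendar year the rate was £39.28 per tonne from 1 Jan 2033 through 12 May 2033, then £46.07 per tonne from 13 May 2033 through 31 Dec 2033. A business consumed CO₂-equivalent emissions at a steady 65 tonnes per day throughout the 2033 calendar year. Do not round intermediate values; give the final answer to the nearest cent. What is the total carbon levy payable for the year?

1 Jan – 12 May 2033: 132 days × 65 tonnes/day = 8,580 tonnes at £39.28/tonne → £337,022.40
13 May – 31 Dec 2033: 233 days × 65 tonnes/day = 15,145 tonnes at £46.07/tonne → £697,730.15

£1,034,752.55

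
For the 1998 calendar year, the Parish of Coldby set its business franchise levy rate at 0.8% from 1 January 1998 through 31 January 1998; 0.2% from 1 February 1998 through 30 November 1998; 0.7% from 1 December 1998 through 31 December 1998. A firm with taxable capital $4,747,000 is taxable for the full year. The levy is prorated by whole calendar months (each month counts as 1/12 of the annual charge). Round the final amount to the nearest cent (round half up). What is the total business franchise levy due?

1 January – 31 January 1998: 1 month at 0.8% → $4,747,000 × 0.8% × 1/12 = $3,164.6667
1 February – 30 November 1998: 10 months at 0.2% → $4,747,000 × 0.2% × 10/12 = $7,911.6667
1 December – 31 December 1998: 1 month at 0.7% → $4,747,000 × 0.7% × 1/12 = $2,769.0833
Total = $13,845.4167

$13,845.42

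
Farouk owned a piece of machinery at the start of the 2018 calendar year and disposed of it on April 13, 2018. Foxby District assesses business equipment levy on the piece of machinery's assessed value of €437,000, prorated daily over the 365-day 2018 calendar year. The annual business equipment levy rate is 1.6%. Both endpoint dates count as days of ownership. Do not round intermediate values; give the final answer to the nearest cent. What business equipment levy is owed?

€1,973.08

Days held (January 1 – April 13, 2018): 103 out of 365
Tax = €437,000 × 1.6% × 103/365 = €1,973.0849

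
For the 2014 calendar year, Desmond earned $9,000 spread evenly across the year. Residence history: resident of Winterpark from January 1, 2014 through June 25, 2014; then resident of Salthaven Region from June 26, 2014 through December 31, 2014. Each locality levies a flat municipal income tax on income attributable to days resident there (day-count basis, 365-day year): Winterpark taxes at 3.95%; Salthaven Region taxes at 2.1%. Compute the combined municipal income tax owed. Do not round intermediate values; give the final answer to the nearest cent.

$269.28

Winterpark, January 1 – June 25, 2014: 176 days → $9,000 × 3.95% × 176/365 = $171.4192
Salthaven Region, June 26 – December 31, 2014: 189 days → $9,000 × 2.1% × 189/365 = $97.8658
Total = $269.2849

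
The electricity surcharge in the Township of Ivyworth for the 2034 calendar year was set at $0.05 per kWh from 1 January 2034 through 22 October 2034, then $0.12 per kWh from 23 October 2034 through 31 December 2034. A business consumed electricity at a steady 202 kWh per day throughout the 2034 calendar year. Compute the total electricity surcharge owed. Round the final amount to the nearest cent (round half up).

$4,676.30

1 January – 22 October 2034: 295 days × 202 kWh/day = 59,590 kWh at $0.05/kWh → $2,979.50
23 October – 31 December 2034: 70 days × 202 kWh/day = 14,140 kWh at $0.12/kWh → $1,696.80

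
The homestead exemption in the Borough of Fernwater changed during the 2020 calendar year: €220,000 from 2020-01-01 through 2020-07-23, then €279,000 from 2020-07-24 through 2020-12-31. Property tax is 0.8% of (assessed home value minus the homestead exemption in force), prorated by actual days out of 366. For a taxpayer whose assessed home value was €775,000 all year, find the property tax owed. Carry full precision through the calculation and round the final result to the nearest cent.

2020-01-01 to 2020-07-23: 205 days, exemption €220,000 → (€775,000 − €220,000) × 0.8% × 205/366 = €2,486.8852
2020-07-24 to 2020-12-31: 161 days, exemption €279,000 → (€775,000 − €279,000) × 0.8% × 161/366 = €1,745.4863
Total = €4,232.3716

€4,232.37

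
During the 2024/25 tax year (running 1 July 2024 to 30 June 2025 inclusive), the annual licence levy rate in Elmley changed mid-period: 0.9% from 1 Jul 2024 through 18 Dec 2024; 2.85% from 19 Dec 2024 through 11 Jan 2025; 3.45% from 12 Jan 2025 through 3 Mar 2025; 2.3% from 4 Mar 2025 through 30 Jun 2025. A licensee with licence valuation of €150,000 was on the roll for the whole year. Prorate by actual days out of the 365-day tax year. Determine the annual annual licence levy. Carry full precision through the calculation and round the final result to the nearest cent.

€2,761.44

1 Jul – 18 Dec 2024: 171 days at 0.9% → €150,000 × 0.9% × 171/365 = €632.4658
19 Dec 2024 – 11 Jan 2025: 24 days at 2.85% → €150,000 × 2.85% × 24/365 = €281.0959
12 Jan – 3 Mar 2025: 51 days at 3.45% → €150,000 × 3.45% × 51/365 = €723.0822
4 Mar – 30 Jun 2025: 119 days at 2.3% → €150,000 × 2.3% × 119/365 = €1,124.7945
Total = €2,761.4384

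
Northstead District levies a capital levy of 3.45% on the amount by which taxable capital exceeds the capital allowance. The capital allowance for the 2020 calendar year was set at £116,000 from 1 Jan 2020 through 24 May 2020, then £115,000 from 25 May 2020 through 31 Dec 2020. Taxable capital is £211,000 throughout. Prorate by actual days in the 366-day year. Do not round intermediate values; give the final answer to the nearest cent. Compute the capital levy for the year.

£3,298.33

1 Jan – 24 May 2020: 145 days, exemption £116,000 → (£211,000 − £116,000) × 3.45% × 145/366 = £1,298.4631
25 May – 31 Dec 2020: 221 days, exemption £115,000 → (£211,000 − £115,000) × 3.45% × 221/366 = £1,999.8689
Total = £3,298.3320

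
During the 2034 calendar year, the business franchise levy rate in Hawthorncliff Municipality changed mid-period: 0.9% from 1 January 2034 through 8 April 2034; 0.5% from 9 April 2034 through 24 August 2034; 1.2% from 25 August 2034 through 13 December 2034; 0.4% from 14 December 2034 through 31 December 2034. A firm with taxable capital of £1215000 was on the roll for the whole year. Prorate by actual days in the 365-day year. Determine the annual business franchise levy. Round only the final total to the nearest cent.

£9906.41

1 January – 8 April 2034: 98 days at 0.9% → £1215000 × 0.9% × 98/365 = £2935.9726
9 April – 24 August 2034: 138 days at 0.5% → £1215000 × 0.5% × 138/365 = £2296.8493
25 August – 13 December 2034: 111 days at 1.2% → £1215000 × 1.2% × 111/365 = £4433.9178
14 December – 31 December 2034: 18 days at 0.4% → £1215000 × 0.4% × 18/365 = £239.6712
Total = £9906.4110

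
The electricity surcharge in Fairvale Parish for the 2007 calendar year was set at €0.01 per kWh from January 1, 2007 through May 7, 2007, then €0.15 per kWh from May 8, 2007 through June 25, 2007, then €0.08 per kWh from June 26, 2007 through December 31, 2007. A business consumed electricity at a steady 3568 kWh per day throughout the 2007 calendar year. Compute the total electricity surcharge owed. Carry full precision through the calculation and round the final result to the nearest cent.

€84,704.32

January 1 – May 7, 2007: 127 days × 3568 kWh/day = 453,136 kWh at €0.01/kWh → €4,531.36
May 8 – June 25, 2007: 49 days × 3568 kWh/day = 174,832 kWh at €0.15/kWh → €26,224.80
June 26 – December 31, 2007: 189 days × 3568 kWh/day = 674,352 kWh at €0.08/kWh → €53,948.16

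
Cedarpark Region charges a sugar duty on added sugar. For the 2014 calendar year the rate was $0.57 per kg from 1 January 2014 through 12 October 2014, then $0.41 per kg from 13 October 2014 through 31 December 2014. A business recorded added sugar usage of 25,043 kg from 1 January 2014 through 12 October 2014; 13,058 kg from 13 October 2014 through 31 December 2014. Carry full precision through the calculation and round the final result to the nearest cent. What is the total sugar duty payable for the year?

1 January – 12 October 2014: 25,043 kg at $0.57/kg → $14,274.51
13 October – 31 December 2014: 13,058 kg at $0.41/kg → $5,353.78

$19,628.29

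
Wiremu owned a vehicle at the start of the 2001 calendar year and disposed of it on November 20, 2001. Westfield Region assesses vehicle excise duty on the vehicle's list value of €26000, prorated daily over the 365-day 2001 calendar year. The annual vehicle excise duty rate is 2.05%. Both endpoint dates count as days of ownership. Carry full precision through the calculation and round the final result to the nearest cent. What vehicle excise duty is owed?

Days held (January 1 – November 20, 2001): 324 out of 365
Tax = €26000 × 2.05% × 324/365 = €473.1288

€473.13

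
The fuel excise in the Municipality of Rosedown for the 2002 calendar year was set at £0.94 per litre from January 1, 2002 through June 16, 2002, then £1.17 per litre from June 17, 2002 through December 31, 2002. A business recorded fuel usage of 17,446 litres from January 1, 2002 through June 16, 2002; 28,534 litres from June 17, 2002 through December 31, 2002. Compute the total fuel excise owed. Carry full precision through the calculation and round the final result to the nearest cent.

£49,784.02

January 1 – June 16, 2002: 17,446 litres at £0.94/litre → £16,399.24
June 17 – December 31, 2002: 28,534 litres at £1.17/litre → £33,384.78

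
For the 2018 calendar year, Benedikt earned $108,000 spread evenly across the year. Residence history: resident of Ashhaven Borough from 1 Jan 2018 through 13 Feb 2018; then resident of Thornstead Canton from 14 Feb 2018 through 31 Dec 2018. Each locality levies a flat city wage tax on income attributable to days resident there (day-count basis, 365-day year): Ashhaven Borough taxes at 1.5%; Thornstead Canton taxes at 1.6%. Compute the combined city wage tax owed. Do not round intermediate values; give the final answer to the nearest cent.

Ashhaven Borough, 1 Jan – 13 Feb 2018: 44 days → $108,000 × 1.5% × 44/365 = $195.2877
Thornstead Canton, 14 Feb – 31 Dec 2018: 321 days → $108,000 × 1.6% × 321/365 = $1,519.6932
Total = $1,714.9808

$1,714.98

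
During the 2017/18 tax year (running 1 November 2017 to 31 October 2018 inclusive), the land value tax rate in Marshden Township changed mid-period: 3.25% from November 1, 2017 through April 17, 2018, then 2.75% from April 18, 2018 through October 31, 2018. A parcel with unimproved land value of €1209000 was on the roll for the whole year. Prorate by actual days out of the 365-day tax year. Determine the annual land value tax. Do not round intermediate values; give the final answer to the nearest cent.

€36029.86

November 1, 2017 – April 17, 2018: 168 days at 3.25% → €1209000 × 3.25% × 168/365 = €18085.3151
April 18 – October 31, 2018: 197 days at 2.75% → €1209000 × 2.75% × 197/365 = €17944.5411
Total = €36029.8562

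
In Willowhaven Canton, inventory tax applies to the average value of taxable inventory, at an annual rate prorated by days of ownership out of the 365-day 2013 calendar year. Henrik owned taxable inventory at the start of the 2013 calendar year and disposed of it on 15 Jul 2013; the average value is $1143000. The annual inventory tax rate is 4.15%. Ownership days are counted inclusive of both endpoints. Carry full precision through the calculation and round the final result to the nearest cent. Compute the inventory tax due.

$25471.68

Days held (1 Jan – 15 Jul 2013): 196 out of 365
Tax = $1143000 × 4.15% × 196/365 = $25471.6767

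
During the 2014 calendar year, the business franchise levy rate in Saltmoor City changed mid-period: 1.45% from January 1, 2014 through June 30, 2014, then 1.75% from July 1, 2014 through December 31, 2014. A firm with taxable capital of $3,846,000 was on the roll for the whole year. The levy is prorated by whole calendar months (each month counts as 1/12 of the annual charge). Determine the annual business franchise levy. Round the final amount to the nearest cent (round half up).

$61,536.00

January 1 – June 30, 2014: 6 months at 1.45% → $3,846,000 × 1.45% × 6/12 = $27,883.5000
July 1 – December 31, 2014: 6 months at 1.75% → $3,846,000 × 1.75% × 6/12 = $33,652.5000
Total = $61,536.0000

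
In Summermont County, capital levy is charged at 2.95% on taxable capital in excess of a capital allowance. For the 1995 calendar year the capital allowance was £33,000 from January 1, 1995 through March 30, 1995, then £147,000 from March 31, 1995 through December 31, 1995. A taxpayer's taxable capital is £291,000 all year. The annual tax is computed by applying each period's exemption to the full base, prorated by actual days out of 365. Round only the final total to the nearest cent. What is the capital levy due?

£5,068.02

January 1 – March 30, 1995: 89 days, exemption £33,000 → (£291,000 − £33,000) × 2.95% × 89/365 = £1,855.8329
March 31 – December 31, 1995: 276 days, exemption £147,000 → (£291,000 − £147,000) × 2.95% × 276/365 = £3,212.1863
Total = £5,068.0192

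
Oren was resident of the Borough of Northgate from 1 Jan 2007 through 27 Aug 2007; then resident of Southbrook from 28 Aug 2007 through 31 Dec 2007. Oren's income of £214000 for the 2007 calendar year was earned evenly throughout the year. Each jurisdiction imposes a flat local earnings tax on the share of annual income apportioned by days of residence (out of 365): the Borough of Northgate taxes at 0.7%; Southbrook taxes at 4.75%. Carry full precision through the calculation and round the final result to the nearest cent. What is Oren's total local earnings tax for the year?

The Borough of Northgate, 1 Jan – 27 Aug 2007: 239 days → £214000 × 0.7% × 239/365 = £980.8822
Southbrook, 28 Aug – 31 Dec 2007: 126 days → £214000 × 4.75% × 126/365 = £3509.0137
Total = £4489.8959

£4489.90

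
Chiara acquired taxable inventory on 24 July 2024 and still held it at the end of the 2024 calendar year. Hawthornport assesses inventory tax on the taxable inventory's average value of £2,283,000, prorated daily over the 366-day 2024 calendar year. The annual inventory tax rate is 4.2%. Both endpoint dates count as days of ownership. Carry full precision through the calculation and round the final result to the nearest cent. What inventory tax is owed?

£42,179.36

Days held (24 July – 31 December 2024): 161 out of 366
Tax = £2,283,000 × 4.2% × 161/366 = £42,179.3607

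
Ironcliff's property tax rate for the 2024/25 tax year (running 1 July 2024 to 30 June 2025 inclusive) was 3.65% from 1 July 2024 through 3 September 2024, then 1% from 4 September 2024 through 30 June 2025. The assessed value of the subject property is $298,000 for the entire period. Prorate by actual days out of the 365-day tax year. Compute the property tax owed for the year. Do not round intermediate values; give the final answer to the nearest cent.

$4,386.32

1 July – 3 September 2024: 65 days at 3.65% → $298,000 × 3.65% × 65/365 = $1,937.0000
4 September 2024 – 30 June 2025: 300 days at 1% → $298,000 × 1% × 300/365 = $2,449.3151
Total = $4,386.3151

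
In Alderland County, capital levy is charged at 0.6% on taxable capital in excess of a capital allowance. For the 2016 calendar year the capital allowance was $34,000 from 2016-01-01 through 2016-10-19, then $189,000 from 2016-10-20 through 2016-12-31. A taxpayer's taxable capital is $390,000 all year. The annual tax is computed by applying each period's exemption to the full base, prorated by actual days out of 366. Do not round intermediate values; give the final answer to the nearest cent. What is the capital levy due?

$1,950.51

2016-01-01 to 2016-10-19: 293 days, exemption $34,000 → ($390,000 − $34,000) × 0.6% × 293/366 = $1,709.9672
2016-10-20 to 2016-12-31: 73 days, exemption $189,000 → ($390,000 − $189,000) × 0.6% × 73/366 = $240.5410
Total = $1,950.5082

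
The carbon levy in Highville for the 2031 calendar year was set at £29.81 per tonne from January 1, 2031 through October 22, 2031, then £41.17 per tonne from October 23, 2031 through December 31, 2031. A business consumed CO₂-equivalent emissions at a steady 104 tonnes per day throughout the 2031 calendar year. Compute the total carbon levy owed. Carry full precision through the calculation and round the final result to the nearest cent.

January 1 – October 22, 2031: 295 days × 104 tonnes/day = 30,680 tonnes at £29.81/tonne → £914,570.80
October 23 – December 31, 2031: 70 days × 104 tonnes/day = 7,280 tonnes at £41.17/tonne → £299,717.60

£1,214,288.40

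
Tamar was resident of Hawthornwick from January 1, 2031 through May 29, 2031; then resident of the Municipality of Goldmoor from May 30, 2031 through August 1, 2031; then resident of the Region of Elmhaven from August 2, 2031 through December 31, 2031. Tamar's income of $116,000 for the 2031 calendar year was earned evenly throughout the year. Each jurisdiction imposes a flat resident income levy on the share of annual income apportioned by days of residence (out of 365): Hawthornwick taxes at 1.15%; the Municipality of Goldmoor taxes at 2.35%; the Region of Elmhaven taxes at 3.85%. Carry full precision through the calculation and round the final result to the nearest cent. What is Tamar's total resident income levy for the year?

Hawthornwick, January 1 – May 29, 2031: 149 days → $116,000 × 1.15% × 149/365 = $544.5644
The Municipality of Goldmoor, May 30 – August 1, 2031: 64 days → $116,000 × 2.35% × 64/365 = $477.9836
The Region of Elmhaven, August 2 – December 31, 2031: 152 days → $116,000 × 3.85% × 152/365 = $1,859.8137
Total = $2,882.3616

$2,882.36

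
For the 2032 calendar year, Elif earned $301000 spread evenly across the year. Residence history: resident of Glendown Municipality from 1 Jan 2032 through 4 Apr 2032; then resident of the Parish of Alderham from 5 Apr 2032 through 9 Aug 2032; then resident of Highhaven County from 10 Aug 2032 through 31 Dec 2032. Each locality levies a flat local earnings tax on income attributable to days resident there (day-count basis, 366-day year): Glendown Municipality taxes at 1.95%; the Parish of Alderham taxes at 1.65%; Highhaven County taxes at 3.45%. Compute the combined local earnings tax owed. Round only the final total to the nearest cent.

$7332.56

Glendown Municipality, 1 Jan – 4 Apr 2032: 95 days → $301000 × 1.95% × 95/366 = $1523.5041
The Parish of Alderham, 5 Apr – 9 Aug 2032: 127 days → $301000 × 1.65% × 127/366 = $1723.3484
Highhaven County, 10 Aug – 31 Dec 2032: 144 days → $301000 × 3.45% × 144/366 = $4085.7049
Total = $7332.5574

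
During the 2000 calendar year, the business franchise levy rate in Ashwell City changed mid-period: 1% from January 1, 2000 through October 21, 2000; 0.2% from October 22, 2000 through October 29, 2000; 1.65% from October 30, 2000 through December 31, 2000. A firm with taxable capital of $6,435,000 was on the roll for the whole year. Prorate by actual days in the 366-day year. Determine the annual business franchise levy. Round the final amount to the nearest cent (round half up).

$70,424.57

January 1 – October 21, 2000: 295 days at 1% → $6,435,000 × 1% × 295/366 = $51,866.8033
October 22 – October 29, 2000: 8 days at 0.2% → $6,435,000 × 0.2% × 8/366 = $281.3115
October 30 – December 31, 2000: 63 days at 1.65% → $6,435,000 × 1.65% × 63/366 = $18,276.4549
Total = $70,424.5697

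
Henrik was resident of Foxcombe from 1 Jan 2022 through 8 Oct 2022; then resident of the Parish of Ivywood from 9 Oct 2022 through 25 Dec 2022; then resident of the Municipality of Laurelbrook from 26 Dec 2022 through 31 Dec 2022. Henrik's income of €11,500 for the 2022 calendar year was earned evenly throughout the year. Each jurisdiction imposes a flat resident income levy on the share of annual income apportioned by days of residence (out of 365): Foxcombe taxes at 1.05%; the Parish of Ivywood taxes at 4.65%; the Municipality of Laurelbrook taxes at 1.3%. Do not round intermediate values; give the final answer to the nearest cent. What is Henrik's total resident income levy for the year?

€209.69

Foxcombe, 1 Jan – 8 Oct 2022: 281 days → €11,500 × 1.05% × 281/365 = €92.9610
The Parish of Ivywood, 9 Oct – 25 Dec 2022: 78 days → €11,500 × 4.65% × 78/365 = €114.2753
The Municipality of Laurelbrook, 26 Dec – 31 Dec 2022: 6 days → €11,500 × 1.3% × 6/365 = €2.4575
Total = €209.6938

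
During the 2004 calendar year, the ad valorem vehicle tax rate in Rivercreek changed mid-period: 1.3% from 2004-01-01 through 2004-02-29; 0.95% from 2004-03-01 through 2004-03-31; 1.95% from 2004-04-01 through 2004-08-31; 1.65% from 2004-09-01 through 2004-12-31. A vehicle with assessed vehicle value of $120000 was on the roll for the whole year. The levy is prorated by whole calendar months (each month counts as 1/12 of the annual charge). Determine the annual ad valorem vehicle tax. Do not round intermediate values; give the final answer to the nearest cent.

2004-01-01 to 2004-02-29: 2 months at 1.3% → $120000 × 1.3% × 2/12 = $260.0000
2004-03-01 to 2004-03-31: 1 month at 0.95% → $120000 × 0.95% × 1/12 = $95.0000
2004-04-01 to 2004-08-31: 5 months at 1.95% → $120000 × 1.95% × 5/12 = $975.0000
2004-09-01 to 2004-12-31: 4 months at 1.65% → $120000 × 1.65% × 4/12 = $660.0000
Total = $1990.0000

$1990.00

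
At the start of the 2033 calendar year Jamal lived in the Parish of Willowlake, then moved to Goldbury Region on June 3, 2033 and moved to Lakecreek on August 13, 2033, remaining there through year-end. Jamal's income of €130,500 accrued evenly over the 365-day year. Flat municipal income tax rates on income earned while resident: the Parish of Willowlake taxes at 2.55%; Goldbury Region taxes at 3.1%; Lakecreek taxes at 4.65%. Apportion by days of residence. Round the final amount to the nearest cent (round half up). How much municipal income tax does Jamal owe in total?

€4,526.03

The Parish of Willowlake, January 1 – June 2, 2033: 153 days → €130,500 × 2.55% × 153/365 = €1,394.9199
Goldbury Region, June 3 – August 12, 2033: 71 days → €130,500 × 3.1% × 71/365 = €786.9329
Lakecreek, August 13 – December 31, 2033: 141 days → €130,500 × 4.65% × 141/365 = €2,344.1733
Total = €4,526.0260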